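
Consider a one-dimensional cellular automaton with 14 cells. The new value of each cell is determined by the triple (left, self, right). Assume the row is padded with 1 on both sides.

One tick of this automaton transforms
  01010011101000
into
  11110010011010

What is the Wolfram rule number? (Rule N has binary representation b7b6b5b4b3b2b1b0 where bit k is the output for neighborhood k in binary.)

45

position 7: 111 → 0  (bit 7 = 0)
position 8: 110 → 0  (bit 6 = 0)
position 0: 101 → 1  (bit 5 = 1)
position 4: 100 → 0  (bit 4 = 0)
position 6: 011 → 1  (bit 3 = 1)
position 1: 010 → 1  (bit 2 = 1)
position 5: 001 → 0  (bit 1 = 0)
position 12: 000 → 1  (bit 0 = 1)
bits b7..b0 = 00101101 = 45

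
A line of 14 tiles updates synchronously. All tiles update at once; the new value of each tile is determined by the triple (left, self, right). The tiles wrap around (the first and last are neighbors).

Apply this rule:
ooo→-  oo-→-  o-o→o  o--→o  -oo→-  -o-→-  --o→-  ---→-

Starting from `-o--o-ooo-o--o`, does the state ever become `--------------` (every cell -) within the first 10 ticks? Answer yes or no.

o-o--o---o-o--
-o-o--o---o-o-
--o-o--o---o-o
o--o-o--o---o-
-o--o-o--o---o
o-o--o-o--o---
-o-o--o-o--o--
--o-o--o-o--o-
---o-o--o-o--o
o---o-o--o-o--
tick 10 is o---o-o--o-o--, still not uniform -

no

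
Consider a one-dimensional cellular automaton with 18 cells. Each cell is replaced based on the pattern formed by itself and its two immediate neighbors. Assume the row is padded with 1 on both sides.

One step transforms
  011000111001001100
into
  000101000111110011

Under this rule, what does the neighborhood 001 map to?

1

At position 5 the neighborhood is 001; the next row has 1 there.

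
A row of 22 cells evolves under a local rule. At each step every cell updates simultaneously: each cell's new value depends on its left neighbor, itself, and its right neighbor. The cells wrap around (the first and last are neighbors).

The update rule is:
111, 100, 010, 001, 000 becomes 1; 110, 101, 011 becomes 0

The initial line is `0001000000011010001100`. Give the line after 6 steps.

1101110111011111111101

1111111111100011110011
1111111111011101101101
1111111110001000000000
0111111101111111111111
0011111000111111111110
1101110111011111111101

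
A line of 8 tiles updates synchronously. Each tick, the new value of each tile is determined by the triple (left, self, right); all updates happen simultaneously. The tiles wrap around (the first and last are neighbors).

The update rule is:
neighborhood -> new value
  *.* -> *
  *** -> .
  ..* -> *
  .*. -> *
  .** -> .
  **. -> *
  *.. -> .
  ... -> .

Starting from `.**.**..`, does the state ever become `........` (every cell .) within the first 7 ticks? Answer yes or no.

yes

tick 1: *.**.*..
tick 2: **.***.*
tick 3: .**..**.
tick 4: *.*.*.*.
tick 5: ********
tick 6: ........
all cells are . at tick 6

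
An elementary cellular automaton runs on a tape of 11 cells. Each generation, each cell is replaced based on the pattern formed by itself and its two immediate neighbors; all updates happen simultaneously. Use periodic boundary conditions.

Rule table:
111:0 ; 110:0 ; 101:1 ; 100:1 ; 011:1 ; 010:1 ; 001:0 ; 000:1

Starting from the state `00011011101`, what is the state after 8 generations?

11101000001

generation 1: 11010110011
generation 2: 00111101010
generation 3: 10100011111
generation 4: 01111010000
generation 5: 01000111111
generation 6: 11110100000
generation 7: 10001111110
generation 8: 11101000001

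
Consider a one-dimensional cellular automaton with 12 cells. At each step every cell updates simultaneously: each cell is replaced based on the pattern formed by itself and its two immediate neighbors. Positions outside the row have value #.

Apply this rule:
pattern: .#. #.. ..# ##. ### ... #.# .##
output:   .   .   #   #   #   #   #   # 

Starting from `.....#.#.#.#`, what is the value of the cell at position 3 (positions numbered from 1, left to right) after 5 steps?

#

step 1: .####.#.#.##
step 2: ######.#.###
step 3: #######.####
step 4: ############
step 5: ############
position 3 holds #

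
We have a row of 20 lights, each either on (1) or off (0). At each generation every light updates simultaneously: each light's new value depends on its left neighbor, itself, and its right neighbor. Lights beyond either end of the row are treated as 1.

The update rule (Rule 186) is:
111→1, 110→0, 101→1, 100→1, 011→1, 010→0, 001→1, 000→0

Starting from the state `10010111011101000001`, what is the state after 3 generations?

10111011101010101111

generation 1: 01101110111010100011
generation 2: 11011101110101010111
generation 3: 10111011101010101111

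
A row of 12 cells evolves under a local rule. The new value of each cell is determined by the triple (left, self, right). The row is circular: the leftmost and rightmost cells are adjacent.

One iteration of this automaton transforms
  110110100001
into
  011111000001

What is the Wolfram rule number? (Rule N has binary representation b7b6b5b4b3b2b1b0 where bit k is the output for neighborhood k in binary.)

104

position 0: 111 → 0  (bit 7 = 0)
position 1: 110 → 1  (bit 6 = 1)
position 2: 101 → 1  (bit 5 = 1)
position 7: 100 → 0  (bit 4 = 0)
position 3: 011 → 1  (bit 3 = 1)
position 6: 010 → 0  (bit 2 = 0)
position 10: 001 → 0  (bit 1 = 0)
position 8: 000 → 0  (bit 0 = 0)
bits b7..b0 = 01101000 = 104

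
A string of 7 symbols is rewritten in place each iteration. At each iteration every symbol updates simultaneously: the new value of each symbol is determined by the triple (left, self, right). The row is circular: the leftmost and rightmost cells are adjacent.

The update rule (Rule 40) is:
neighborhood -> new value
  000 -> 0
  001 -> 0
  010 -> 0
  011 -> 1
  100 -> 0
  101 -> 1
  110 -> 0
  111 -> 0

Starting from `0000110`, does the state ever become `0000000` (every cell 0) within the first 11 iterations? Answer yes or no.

yes

iteration 1: 0000100
iteration 2: 0000000
all cells are 0 at iteration 2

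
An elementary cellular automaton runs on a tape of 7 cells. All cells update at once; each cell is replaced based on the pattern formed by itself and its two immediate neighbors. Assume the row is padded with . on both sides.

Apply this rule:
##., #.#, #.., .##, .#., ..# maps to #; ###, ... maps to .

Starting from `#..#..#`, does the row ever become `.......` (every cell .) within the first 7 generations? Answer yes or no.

no

#######
#.....#
##...##
###.###
#.###.#
###.###  (repeats generation 4; period 2)
generation 7: #.###.#
generation 7 is #.###.#, still not uniform .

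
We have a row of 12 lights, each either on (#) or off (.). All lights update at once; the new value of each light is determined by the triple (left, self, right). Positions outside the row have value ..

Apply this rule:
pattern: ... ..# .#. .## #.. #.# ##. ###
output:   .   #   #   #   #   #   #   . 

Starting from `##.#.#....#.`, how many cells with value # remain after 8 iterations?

4

#######..###
#.....####.#
##...##..###
###.######.#
#.###....###
###.##..##.#
#.##########
###........#
count of #: 4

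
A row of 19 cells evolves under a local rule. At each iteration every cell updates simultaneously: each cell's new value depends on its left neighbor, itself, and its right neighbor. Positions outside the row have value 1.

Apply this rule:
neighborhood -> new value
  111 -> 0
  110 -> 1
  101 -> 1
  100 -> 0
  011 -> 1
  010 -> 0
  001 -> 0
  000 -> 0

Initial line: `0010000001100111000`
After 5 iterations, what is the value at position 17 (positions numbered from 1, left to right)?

0000000001100101000
0000000001100010000
0000000001100000000
0000000001100000000  (fixed point — unchanged through iteration 5)
position 17 holds 0

0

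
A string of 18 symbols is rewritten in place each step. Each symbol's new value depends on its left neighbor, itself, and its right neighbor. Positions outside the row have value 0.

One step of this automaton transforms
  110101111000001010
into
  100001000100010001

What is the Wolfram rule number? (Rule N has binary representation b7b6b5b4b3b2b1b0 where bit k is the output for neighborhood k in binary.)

position 6: 111 → 0  (bit 7 = 0)
position 1: 110 → 0  (bit 6 = 0)
position 2: 101 → 0  (bit 5 = 0)
position 9: 100 → 1  (bit 4 = 1)
position 0: 011 → 1  (bit 3 = 1)
position 3: 010 → 0  (bit 2 = 0)
position 13: 001 → 1  (bit 1 = 1)
position 10: 000 → 0  (bit 0 = 0)
bits b7..b0 = 00011010 = 26

26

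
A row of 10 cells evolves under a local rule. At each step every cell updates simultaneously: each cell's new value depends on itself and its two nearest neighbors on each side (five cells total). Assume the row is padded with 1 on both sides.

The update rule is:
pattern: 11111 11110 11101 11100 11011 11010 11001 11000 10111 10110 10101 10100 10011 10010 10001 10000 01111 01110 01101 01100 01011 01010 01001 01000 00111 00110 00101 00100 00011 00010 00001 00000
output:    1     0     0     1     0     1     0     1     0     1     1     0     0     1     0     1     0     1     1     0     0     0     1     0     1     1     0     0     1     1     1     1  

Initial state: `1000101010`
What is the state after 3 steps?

0100100100

1101001010
0010110010
0100100100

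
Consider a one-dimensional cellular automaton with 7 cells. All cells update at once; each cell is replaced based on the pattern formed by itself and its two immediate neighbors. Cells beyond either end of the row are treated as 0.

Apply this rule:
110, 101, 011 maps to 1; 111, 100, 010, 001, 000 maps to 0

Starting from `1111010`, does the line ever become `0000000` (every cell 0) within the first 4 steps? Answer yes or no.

step 1: 1001100
step 2: 0001100
step 3: 0001100  (fixed point — unchanged through step 4)
step 4 is 0001100, still not uniform 0

no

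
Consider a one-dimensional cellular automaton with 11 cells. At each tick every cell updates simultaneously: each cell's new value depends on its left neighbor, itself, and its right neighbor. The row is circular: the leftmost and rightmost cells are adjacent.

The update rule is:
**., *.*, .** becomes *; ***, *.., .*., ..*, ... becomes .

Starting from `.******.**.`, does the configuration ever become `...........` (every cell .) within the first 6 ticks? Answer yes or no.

yes

tick 1: .*....****.
tick 2: ......*..*.
tick 3: ...........
all cells are . at tick 3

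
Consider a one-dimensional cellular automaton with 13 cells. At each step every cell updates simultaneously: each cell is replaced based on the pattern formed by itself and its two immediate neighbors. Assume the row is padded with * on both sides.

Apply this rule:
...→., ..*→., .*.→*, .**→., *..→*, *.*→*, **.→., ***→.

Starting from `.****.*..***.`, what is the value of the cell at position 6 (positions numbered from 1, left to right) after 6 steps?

*....***....*
.*......*....
***.....**...
...*......*..
*..**.....**.
.*...*......*
position 6 holds *

*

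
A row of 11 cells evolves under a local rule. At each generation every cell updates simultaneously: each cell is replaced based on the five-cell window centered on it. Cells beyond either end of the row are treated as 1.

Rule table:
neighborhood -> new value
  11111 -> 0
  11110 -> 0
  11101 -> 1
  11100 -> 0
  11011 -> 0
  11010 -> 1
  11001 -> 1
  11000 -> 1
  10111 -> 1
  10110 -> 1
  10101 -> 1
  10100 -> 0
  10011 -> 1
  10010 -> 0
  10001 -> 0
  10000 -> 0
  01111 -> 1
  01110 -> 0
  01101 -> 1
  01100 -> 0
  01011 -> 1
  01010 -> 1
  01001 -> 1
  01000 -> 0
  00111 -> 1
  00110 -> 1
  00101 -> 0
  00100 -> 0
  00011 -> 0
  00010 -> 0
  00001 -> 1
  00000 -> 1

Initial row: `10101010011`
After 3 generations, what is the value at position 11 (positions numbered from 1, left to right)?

11111101111
00000101100
10110011011
position 11 holds 1

1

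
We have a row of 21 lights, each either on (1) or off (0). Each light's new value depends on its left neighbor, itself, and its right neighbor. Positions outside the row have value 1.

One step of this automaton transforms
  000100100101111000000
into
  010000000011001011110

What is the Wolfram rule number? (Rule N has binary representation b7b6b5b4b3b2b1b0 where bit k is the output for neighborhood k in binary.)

position 12: 111 → 0  (bit 7 = 0)
position 14: 110 → 1  (bit 6 = 1)
position 10: 101 → 1  (bit 5 = 1)
position 0: 100 → 0  (bit 4 = 0)
position 11: 011 → 1  (bit 3 = 1)
position 3: 010 → 0  (bit 2 = 0)
position 2: 001 → 0  (bit 1 = 0)
position 1: 000 → 1  (bit 0 = 1)
bits b7..b0 = 01101001 = 105

105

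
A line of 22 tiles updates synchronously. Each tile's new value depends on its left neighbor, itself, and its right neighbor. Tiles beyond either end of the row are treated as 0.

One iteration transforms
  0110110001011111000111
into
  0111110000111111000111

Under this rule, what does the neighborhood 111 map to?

At position 12 the neighborhood is 111; the next row has 1 there.

1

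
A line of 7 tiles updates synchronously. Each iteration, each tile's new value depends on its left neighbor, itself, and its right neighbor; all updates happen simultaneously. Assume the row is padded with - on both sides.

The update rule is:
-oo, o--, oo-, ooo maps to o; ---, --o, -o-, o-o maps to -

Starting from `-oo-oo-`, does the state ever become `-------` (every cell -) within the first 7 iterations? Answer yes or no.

no

iteration 1: -oo-ooo
iteration 2: -oo-ooo  (fixed point — unchanged through iteration 7)
iteration 7 is -oo-ooo, still not uniform -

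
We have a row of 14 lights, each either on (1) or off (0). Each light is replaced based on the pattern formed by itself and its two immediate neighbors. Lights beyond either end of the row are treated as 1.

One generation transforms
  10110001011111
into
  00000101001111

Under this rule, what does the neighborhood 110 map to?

At position 0 the neighborhood is 110; the next row has 0 there.

0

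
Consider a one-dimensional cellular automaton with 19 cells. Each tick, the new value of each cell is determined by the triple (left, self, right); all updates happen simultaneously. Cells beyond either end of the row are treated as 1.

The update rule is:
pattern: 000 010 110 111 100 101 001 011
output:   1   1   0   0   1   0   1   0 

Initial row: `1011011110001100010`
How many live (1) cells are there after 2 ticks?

11

0000000001110011110
1111111110001100000
count of 1: 11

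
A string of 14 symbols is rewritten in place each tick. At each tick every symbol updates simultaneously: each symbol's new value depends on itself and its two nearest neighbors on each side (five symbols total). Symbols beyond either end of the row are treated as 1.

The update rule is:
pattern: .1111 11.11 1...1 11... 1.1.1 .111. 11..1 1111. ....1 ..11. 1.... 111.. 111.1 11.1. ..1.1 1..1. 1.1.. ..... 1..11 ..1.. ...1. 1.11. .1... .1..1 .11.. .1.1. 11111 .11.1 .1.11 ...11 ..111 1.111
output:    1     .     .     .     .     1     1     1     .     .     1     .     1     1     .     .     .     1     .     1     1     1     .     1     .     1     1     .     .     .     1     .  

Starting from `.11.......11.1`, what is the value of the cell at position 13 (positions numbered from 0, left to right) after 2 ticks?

tick 1: .1..1111......
tick 2: 1.1.111..111..
position 13 holds .

.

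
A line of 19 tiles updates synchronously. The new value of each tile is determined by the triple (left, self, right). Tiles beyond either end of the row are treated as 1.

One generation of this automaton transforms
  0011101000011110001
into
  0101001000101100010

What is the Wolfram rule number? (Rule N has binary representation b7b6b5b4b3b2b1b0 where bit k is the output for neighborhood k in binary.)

position 3: 111 → 1  (bit 7 = 1)
position 4: 110 → 0  (bit 6 = 0)
position 5: 101 → 0  (bit 5 = 0)
position 0: 100 → 0  (bit 4 = 0)
position 2: 011 → 0  (bit 3 = 0)
position 6: 010 → 1  (bit 2 = 1)
position 1: 001 → 1  (bit 1 = 1)
position 8: 000 → 0  (bit 0 = 0)
bits b7..b0 = 10000110 = 134

134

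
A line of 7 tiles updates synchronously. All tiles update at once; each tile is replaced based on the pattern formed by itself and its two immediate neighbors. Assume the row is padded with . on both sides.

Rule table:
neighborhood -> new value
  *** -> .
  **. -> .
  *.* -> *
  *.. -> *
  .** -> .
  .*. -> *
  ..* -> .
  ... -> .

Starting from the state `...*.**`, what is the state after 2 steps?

.....*.

step 1: ...**..
step 2: .....*.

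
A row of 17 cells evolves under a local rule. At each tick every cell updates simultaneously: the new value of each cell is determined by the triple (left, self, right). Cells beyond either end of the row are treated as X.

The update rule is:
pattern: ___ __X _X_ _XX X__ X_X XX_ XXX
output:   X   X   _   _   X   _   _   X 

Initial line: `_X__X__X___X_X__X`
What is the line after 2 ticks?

XX_______X_XXX___

__XX_XX_XXX___XX_
XX_______X_XXX___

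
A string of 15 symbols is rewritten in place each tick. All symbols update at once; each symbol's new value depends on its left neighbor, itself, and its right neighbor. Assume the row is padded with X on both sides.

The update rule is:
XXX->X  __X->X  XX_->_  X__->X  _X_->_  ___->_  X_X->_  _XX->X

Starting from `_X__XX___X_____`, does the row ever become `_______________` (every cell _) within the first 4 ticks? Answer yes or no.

no

__XXX_X_X_X___X
XXXX_______X_XX
XXX_X_____X__XX
XX___X___X_XXXX
tick 4 is XX___X___X_XXXX, still not uniform _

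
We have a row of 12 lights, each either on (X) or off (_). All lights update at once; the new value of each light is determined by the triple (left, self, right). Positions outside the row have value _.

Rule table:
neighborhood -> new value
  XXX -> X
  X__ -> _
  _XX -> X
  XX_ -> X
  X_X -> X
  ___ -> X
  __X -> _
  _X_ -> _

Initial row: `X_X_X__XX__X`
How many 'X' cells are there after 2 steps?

6

_X_X___XX___
__X__X_XX_XX
count of X: 6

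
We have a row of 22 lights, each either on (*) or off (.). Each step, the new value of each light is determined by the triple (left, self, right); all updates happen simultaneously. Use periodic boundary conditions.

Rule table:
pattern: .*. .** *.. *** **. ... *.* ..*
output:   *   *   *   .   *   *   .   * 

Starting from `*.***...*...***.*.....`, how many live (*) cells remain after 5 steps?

step 1: *.*.*********.*.******
step 2: *.*.*.......*.*.*.....
step 3: *.*.*********.*.******  (repeats step 1; period 2)
step 5: *.*.*********.*.******
count of *: 18

18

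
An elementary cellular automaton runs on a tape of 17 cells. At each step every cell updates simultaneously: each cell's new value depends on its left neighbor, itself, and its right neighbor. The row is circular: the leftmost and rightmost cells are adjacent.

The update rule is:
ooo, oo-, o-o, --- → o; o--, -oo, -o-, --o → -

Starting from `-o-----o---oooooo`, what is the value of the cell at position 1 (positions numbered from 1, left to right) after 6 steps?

o--ooo---o--ooooo
o---oo-o-----oooo
o-o--oo--ooo--ooo
oo----o---oo---oo
oo-oo---o--o-o--o
ooo-o-o-----o----
position 1 holds o

o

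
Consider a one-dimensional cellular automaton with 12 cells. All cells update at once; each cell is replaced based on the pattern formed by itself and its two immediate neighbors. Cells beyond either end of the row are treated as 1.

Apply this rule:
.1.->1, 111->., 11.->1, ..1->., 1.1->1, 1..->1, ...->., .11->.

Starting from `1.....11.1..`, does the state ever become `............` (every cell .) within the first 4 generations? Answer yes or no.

no

11.....1111.
.11.......11
1.11........
11.11.......
generation 4 is 11.11......., still not uniform .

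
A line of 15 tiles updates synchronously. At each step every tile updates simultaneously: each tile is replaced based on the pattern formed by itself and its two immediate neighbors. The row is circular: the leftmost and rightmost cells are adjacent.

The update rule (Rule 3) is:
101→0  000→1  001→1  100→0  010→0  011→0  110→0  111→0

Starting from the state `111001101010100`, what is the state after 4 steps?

000010000000001
011100111111110
100001000000000
001110011111111

001110011111111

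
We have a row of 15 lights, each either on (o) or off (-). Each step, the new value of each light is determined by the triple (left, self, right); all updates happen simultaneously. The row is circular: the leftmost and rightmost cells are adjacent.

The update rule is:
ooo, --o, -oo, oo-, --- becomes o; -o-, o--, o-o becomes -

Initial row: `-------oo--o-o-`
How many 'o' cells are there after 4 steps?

14

ooooooooo-o----
ooooooooo---ooo
ooooooooo-ooooo
ooooooooo-ooooo
count of o: 14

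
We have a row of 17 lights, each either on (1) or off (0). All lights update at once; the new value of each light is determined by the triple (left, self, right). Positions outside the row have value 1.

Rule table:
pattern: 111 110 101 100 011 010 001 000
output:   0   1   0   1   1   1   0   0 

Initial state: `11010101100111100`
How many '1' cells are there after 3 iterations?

01010101110100110
01010101010110110
01010101010110110
count of 1: 9

9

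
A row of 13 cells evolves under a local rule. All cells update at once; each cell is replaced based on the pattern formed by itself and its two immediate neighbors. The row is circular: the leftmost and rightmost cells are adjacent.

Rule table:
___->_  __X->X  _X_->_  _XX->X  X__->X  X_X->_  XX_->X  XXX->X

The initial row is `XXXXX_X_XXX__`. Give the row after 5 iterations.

XXXXXX_XXXXXX

iteration 1: XXXXX___XXXXX
iteration 2: XXXXXX_XXXXXX
iteration 3: XXXXXX_XXXXXX  (fixed point — unchanged through iteration 5)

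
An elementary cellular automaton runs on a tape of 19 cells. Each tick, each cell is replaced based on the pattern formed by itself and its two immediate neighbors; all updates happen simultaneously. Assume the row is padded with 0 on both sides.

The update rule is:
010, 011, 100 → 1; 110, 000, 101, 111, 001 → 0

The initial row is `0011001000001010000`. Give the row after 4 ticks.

tick 1: 0010101100001011000
tick 2: 0010101010001010100
tick 3: 0010101011001010110
tick 4: 0010101010101010101

0010101010101010101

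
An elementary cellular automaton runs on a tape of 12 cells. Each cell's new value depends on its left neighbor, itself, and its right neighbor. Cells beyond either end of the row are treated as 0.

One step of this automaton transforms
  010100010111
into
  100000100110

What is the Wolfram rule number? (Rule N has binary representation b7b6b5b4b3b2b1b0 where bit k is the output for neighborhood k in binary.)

138

position 10: 111 → 1  (bit 7 = 1)
position 11: 110 → 0  (bit 6 = 0)
position 2: 101 → 0  (bit 5 = 0)
position 4: 100 → 0  (bit 4 = 0)
position 9: 011 → 1  (bit 3 = 1)
position 1: 010 → 0  (bit 2 = 0)
position 0: 001 → 1  (bit 1 = 1)
position 5: 000 → 0  (bit 0 = 0)
bits b7..b0 = 10001010 = 138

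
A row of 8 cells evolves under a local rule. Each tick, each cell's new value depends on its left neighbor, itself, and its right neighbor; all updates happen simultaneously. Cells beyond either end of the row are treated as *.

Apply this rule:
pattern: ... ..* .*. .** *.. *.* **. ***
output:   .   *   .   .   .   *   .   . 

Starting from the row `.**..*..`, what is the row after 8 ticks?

*...*..*
...*..*.
..*..*.*
.*..*.*.
*..*.*.*
..*.*.*.
.*.*.*.*
*.*.*.*.

*.*.*.*.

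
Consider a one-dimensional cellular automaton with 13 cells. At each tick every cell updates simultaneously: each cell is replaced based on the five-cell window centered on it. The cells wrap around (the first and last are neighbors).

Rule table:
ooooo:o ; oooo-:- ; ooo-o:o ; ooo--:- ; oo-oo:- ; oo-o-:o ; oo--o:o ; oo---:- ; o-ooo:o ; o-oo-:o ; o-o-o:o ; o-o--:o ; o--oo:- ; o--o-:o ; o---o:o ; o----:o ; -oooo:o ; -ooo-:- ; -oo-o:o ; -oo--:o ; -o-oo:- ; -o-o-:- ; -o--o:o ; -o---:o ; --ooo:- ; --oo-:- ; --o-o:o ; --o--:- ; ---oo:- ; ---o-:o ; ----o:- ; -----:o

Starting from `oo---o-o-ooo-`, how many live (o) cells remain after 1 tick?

oo-ooo-o-o-o-
count of o: 8

8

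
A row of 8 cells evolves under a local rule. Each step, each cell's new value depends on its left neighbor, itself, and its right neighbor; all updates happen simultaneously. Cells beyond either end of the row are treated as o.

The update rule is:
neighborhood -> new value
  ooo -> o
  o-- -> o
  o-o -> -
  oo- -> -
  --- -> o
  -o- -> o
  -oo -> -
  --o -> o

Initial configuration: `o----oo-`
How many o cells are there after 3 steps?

step 1: -oooo---
step 2: --oo-ooo
step 3: oo----oo
count of o: 4

4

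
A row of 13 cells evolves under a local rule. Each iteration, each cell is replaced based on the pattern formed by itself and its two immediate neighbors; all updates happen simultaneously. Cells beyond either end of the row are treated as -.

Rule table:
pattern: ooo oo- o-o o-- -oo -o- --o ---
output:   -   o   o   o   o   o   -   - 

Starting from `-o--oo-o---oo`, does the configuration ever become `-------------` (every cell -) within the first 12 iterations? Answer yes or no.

-oo-ooooo--oo
-oooo---oo-oo
-o--oo--ooooo
-oo-ooo-o---o
-oooo-oooo--o
-o--ooo--oo-o
-oo-o-oo-oooo
-ooooooooo--o
-o-------oo-o
-oo------oooo
-ooo-----o--o
-o-oo----oo-o
iteration 12 is -o-oo----oo-o, still not uniform -

no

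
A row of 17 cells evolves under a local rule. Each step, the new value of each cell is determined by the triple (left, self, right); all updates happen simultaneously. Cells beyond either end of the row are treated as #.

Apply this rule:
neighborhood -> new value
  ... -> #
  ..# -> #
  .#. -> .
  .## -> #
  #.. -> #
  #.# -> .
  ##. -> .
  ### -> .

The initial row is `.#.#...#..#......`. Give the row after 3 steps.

....###.##.######
#####...#..#.....
.....###.##.#####

.....###.##.#####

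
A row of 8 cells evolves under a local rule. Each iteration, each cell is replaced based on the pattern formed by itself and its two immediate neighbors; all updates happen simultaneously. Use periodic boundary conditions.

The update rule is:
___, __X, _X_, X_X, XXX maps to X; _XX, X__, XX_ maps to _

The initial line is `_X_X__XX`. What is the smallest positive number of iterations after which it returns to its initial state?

XXXX_X__
_XX_XX_X
X__X__XX
__XX_X_X
_X__XXXX
XX_X_XX_
__XXX__X
_X_X__XX

8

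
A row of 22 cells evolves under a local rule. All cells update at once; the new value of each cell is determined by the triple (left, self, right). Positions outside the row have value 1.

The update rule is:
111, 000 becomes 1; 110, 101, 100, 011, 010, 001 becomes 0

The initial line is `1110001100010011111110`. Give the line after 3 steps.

step 1: 1100100001000001111100
step 2: 1000001100011100111000
step 3: 0011100001001000010010

0011100001001000010010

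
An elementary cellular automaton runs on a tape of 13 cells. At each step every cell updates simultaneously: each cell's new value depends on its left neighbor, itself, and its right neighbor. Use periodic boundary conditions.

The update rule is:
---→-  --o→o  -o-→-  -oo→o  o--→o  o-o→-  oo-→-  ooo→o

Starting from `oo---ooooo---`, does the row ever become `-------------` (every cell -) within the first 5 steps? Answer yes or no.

no

o-o-ooooo-o-o
----oooo----o
o--oooo-o--o-
-ooooo---oo--
ooooo-o-oo-o-
step 5 is ooooo-o-oo-o-, still not uniform -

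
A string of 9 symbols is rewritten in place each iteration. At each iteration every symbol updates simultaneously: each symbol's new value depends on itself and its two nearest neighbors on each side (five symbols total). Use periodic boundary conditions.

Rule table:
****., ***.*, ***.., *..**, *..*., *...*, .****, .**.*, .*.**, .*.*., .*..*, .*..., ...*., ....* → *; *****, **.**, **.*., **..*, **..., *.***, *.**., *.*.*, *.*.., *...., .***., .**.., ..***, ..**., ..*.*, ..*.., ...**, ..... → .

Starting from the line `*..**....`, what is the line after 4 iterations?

.**.*..*.

.**....**
.....*..*
*..**.**.
.**.*..*.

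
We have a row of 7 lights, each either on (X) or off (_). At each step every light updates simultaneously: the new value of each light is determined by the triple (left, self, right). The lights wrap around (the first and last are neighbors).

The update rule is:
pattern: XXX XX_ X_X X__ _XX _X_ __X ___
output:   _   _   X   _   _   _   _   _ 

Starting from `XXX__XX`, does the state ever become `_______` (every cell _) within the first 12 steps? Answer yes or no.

_______
all cells are _ at step 1

yes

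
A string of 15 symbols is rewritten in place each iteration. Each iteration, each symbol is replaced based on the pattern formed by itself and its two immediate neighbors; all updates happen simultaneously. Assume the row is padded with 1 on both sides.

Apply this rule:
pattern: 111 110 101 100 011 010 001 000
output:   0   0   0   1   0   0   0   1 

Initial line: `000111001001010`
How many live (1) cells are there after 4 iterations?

iteration 1: 110000100100000
iteration 2: 001110010011110
iteration 3: 100001001000000
iteration 4: 011100100111110
count of 1: 9

9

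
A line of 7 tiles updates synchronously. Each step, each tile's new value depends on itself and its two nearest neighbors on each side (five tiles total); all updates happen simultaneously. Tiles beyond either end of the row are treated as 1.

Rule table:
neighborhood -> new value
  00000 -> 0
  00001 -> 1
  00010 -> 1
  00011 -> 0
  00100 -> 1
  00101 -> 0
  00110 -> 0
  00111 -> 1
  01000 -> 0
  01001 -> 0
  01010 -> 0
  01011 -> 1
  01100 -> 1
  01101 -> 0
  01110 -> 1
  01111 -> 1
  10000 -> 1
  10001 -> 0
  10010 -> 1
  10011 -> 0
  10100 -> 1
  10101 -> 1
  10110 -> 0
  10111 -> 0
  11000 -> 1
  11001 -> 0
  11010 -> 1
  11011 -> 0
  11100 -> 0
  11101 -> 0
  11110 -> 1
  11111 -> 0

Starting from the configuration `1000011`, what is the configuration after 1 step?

0111011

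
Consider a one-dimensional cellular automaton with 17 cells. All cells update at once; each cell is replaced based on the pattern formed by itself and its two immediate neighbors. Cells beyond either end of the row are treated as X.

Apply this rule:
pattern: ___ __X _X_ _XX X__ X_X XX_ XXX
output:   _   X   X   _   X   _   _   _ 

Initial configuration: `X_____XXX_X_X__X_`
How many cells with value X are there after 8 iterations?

6

_X___X____X_XXXX_
_XX_XXX__XX______
_______XX__X____X
X_____X__XXXX__X_
_X___XXXX____XXX_
_XX_X____X__X____
____XX__XXXXXX__X
X__X__XX______XX_
count of X: 6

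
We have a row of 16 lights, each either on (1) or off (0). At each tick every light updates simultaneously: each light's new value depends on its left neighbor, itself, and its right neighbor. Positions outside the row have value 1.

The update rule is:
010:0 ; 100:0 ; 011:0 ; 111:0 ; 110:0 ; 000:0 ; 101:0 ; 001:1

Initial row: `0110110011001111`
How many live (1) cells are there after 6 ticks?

0000000100010000
0000001000100001
0000010001000010
0000100010000100
0001000100001001
0010001000010010
count of 1: 4

4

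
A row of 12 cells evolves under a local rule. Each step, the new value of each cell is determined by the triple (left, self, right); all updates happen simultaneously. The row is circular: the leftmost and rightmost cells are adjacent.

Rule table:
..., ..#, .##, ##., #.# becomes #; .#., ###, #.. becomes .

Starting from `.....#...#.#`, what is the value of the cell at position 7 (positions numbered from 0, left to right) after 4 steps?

.####..##.#.
##..#.####..
##.#.##..#.#
.##.###.#.##
position 7 holds .

.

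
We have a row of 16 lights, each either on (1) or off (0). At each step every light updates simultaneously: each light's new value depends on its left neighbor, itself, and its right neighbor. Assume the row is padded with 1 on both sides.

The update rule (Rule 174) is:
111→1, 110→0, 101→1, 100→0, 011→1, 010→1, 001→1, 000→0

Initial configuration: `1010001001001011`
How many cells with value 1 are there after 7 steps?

step 1: 0110011011011111
step 2: 1100110110111111
step 3: 1001101101111111
step 4: 0011011011111111
step 5: 0110110111111111
step 6: 1101101111111111
step 7: 1011011111111111
count of 1: 14

14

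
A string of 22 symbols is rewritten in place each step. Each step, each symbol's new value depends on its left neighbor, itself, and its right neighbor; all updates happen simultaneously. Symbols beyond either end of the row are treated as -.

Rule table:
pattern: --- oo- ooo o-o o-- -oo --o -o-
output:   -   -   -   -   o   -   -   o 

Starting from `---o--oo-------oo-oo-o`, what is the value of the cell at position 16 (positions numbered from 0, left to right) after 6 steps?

step 1: ---oo---o------------o
step 2: -----o--oo-----------o
step 3: -----oo---o----------o
step 4: -------o--oo---------o
step 5: -------oo---o--------o
step 6: ---------o--oo-------o
position 16 holds -

-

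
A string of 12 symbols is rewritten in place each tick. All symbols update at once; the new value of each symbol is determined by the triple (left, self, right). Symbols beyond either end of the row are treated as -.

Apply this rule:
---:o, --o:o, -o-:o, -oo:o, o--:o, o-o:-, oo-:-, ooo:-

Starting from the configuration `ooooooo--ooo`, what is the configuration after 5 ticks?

o--------ooo

o------ooo--
oooooooo--oo
o-------ooo-
ooooooooo--o
o--------ooo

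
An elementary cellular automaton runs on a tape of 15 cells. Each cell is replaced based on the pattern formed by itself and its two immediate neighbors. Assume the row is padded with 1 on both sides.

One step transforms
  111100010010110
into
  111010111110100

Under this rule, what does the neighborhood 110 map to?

At position 3 the neighborhood is 110; the next row has 0 there.

0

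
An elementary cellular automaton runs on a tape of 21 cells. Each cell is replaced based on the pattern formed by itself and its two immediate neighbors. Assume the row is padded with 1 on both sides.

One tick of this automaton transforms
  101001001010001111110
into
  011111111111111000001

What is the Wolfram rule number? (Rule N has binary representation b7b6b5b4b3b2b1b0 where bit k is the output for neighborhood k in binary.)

position 15: 111 → 0  (bit 7 = 0)
position 0: 110 → 0  (bit 6 = 0)
position 1: 101 → 1  (bit 5 = 1)
position 3: 100 → 1  (bit 4 = 1)
position 14: 011 → 1  (bit 3 = 1)
position 2: 010 → 1  (bit 2 = 1)
position 4: 001 → 1  (bit 1 = 1)
position 12: 000 → 1  (bit 0 = 1)
bits b7..b0 = 00111111 = 63

63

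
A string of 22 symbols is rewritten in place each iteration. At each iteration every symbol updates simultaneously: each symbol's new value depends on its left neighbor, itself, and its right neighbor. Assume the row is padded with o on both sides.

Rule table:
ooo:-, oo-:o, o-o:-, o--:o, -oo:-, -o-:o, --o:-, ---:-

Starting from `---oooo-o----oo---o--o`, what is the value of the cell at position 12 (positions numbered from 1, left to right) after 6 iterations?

o-----o-oo----oo--oo--
oo----o--oo----oo--oo-
-oo---oo--oo----oo--o-
--oo---oo--oo----oo-o-
o--oo---oo--oo----o-o-
oo--oo---oo--oo---o-o-
position 12 holds -

-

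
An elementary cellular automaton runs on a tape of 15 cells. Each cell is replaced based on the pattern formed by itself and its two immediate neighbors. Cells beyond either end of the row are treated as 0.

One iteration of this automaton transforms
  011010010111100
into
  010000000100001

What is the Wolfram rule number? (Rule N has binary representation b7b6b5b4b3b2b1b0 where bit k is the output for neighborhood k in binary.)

position 10: 111 → 0  (bit 7 = 0)
position 2: 110 → 0  (bit 6 = 0)
position 3: 101 → 0  (bit 5 = 0)
position 5: 100 → 0  (bit 4 = 0)
position 1: 011 → 1  (bit 3 = 1)
position 4: 010 → 0  (bit 2 = 0)
position 0: 001 → 0  (bit 1 = 0)
position 14: 000 → 1  (bit 0 = 1)
bits b7..b0 = 00001001 = 9

9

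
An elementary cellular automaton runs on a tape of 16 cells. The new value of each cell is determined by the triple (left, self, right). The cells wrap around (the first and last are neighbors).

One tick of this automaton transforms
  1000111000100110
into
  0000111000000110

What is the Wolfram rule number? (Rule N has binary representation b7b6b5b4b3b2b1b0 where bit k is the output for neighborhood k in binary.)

200

position 5: 111 → 1  (bit 7 = 1)
position 6: 110 → 1  (bit 6 = 1)
position 15: 101 → 0  (bit 5 = 0)
position 1: 100 → 0  (bit 4 = 0)
position 4: 011 → 1  (bit 3 = 1)
position 0: 010 → 0  (bit 2 = 0)
position 3: 001 → 0  (bit 1 = 0)
position 2: 000 → 0  (bit 0 = 0)
bits b7..b0 = 11001000 = 200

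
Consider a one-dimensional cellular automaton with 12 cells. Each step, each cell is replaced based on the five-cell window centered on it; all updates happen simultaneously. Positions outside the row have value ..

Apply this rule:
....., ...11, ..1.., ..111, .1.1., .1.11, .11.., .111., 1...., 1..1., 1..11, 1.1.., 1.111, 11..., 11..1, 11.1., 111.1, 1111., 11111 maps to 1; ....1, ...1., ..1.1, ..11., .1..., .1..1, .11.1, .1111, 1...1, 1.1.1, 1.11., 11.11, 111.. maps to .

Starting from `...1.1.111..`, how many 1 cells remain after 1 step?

7

1...1.111.11
count of 1: 7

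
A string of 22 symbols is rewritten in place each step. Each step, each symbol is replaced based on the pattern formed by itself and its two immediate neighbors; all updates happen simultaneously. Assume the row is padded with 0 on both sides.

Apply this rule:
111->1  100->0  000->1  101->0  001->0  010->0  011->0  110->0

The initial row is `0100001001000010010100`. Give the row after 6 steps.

1100111111111100110010

0001100000011000000001
1100001111000011111100
0001100110011001111001
1100000000000000110000
0001111111111110000111
1100111111111100110010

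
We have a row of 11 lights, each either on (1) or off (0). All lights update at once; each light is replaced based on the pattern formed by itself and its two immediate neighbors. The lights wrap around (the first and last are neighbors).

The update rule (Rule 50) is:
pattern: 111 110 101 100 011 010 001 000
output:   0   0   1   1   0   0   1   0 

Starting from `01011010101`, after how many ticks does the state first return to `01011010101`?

2

10100101010
01011010101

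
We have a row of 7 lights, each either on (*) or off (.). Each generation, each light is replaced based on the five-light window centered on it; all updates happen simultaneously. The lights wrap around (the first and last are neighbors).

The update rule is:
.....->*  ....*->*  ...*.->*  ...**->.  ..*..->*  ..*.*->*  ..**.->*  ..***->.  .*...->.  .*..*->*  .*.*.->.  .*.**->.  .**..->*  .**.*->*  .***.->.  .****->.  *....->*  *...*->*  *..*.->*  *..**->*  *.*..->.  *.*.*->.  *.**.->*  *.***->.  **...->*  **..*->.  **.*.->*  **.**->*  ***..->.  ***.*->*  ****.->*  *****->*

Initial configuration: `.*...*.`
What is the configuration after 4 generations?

**.****

generation 1: **.****
generation 2: ***..**
generation 3: **..*..
generation 4: **.****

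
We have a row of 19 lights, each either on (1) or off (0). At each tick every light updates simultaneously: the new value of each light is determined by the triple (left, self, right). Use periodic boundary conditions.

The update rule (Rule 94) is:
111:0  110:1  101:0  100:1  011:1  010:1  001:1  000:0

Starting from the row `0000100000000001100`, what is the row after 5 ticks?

0001110000000011110
0011011000000110011
1111011100001111111
0001010110011000000
0011010111111100000

0011010111111100000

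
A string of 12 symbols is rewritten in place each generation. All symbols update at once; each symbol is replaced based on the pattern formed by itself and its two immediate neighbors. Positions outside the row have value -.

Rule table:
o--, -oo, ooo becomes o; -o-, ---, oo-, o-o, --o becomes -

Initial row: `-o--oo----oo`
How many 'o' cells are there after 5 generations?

1

--o-o-o---o-
-------o---o
--------o---
---------o--
----------o-
count of o: 1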